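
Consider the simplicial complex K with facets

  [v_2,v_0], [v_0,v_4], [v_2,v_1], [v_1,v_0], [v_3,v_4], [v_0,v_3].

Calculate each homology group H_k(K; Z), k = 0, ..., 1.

H_0 = Z,  H_1 = Z^2.

Fix the vertex order v_0 < v_1 < v_2 < v_3 < v_4 and write every simplex with vertices in increasing order. Then dim K = 1 and the simplices of K are:

  0-simplices (5): [v_0], [v_1], [v_2], [v_3], [v_4]
  1-simplices (6): [v_0,v_1], [v_0,v_2], [v_0,v_3], [v_0,v_4], [v_1,v_2], [v_3,v_4]

so the chain groups are C_0 ≅ Z^5, C_1 ≅ Z^6.

The boundary map ∂_1: C_1 → C_0 is given by ∂[p,q] = [q] − [p]. For instance
  ∂[v_3,v_4] = [v_4] − [v_3].
The resulting 5×6 matrix has rank 4, and its Smith normal form has invariant factors (1,1,1,1).

Now H_k = ker ∂_k / im ∂_{k+1}, so:

  H_0: rank C_0 − rank ∂_1 = 5 − 4 = 1, and the invariant factors of ∂_1 are all 1, so H_0 = Z.
  H_1: rank ker ∂_1 − rank ∂_2 = (6 − 4) − 0 = 2, and there is no ∂_2, so H_1 = Z^2.

As a check, the Euler characteristic is 5 − 6 = -1, which agrees with 1 − 2 = -1.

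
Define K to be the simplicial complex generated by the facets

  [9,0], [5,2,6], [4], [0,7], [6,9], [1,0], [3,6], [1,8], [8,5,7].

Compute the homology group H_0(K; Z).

H_0 ≅ Z^2.

Order the vertices as 0 < 1 < 2 < 3 < 4 < 5 < 6 < 7 < 8 < 9. Listing each simplex with vertices in this order, K has dimension 2 with simplices:

  0-simplices (10): [0], [1], [2], [3], [4], [5], [6], [7], [8], [9]
  1-simplices (12): [0,1], [0,7], [0,9], [1,8], [2,5], [2,6], [3,6], [5,6], [5,7], [5,8], [6,9], [7,8]
  2-simplices (2): [2,5,6], [5,7,8]

so the chain groups are C_0 ≅ Z^10, C_1 ≅ Z^12, C_2 ≅ Z^2.

∂_1: C_1 → C_0 is given by ∂[p,q] = [q] − [p]. For instance
  ∂[2,6] = [6] − [2].
This gives a 10×12 integer matrix of rank 8; reducing to Smith normal form yields diagonal entries (1,1,1,1,1,1,1,1).

∂_2: C_2 → C_1 sends each 2-simplex [p,q,r] to [q,r] − [p,r] + [p,q]. For instance
  ∂[5,7,8] = [7,8] − [5,8] + [5,7],
  ∂[2,5,6] = [5,6] − [2,6] + [2,5].
This gives a 12×2 integer matrix of rank 2; reducing to Smith normal form yields diagonal entries (1,1).

Now H_k = ker ∂_k / im ∂_{k+1}, so:

  H_0: rank C_0 − rank ∂_1 = 10 − 8 = 2, and the invariant factors of ∂_1 are all 1, so H_0 = Z^2.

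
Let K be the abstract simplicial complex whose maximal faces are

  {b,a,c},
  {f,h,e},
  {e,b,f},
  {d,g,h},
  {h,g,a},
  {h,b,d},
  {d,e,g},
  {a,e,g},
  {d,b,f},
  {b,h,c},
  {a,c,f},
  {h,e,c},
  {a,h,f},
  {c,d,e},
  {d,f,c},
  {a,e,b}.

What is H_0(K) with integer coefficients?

We work with the vertex ordering a < b < c < d < e < f < g < h. The simplices of K, each written with vertices in increasing order, are:

  0-simplices (8): a, b, c, d, e, f, g, h
  1-simplices (24): ab, ac, ae, af, ag, ah, bc, bd, be, bf, bh, cd, ce, cf, ch, de, df, dg, dh, ef, eg, eh, fh, gh
  2-simplices (16): abc, abe, acf, aeg, afh, agh, bch, bdf, bdh, bef, cde, cdf, ceh, deg, dgh, efh

Hence C_0 ≅ Z^8, C_1 ≅ Z^24, C_2 ≅ Z^16.

Boundary ∂_1: C_1 → C_0 maps an edge to its endpoints' difference, ∂[p,q] = q − p.
The 8×24 boundary matrix has rank 7 and Smith normal form diag(1,1,1,1,1,1,1).

The boundary map ∂_2: C_2 → C_1 acts by ∂[p,q,r] = [q,r] − [p,r] + [p,q]. For instance
  ∂agh = gh − ah + ag,
  ∂cdf = df − cf + cd.
As a 24×16 matrix over Z this has rank 15, with invariant factors (1,1,1,1,1,1,1,1,1,1,1,1,1,1,1).

Now H_k = ker ∂_k / im ∂_{k+1}, so:

  H_0: rank C_0 − rank ∂_1 = 8 − 7 = 1, and the invariant factors of ∂_1 are all 1, so H_0 ≅ Z.

H_0 = Z.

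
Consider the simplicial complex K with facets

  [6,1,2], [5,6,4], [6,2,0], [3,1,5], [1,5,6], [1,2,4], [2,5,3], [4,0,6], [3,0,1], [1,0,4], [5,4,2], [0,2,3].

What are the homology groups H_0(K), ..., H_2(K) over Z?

H_0 ≅ Z,  H_1 ≅ Z/2,  H_2 = 0.

K has 7 vertices, 18 edges, 12 triangles.
rank ∂_0 = 0, rank ∂_1 = 6 ⇒ b_0 = 7 − 0 − 6 = 1; all invariant factors of ∂_1 are 1 so no torsion. So H_0 ≅ Z.
rank ∂_1 = 6, rank ∂_2 = 12 ⇒ b_1 = 18 − 6 − 12 = 0; ∂_2 has invariant factor(s) [2] giving torsion. So H_1 ≅ Z/2.
rank ∂_2 = 12, rank ∂_3 = 0 ⇒ b_2 = 12 − 12 − 0 = 0. So H_2 ≅ 0.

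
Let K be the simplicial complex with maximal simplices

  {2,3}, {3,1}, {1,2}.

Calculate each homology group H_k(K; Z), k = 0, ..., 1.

H_0 ≅ Z,  H_1 ≅ Z.

Order the vertices as 1 < 2 < 3. Listing each simplex with vertices in this order, K has dimension 1 with simplices:

  0-simplices (3): [1], [2], [3]
  1-simplices (3): [1,2], [1,3], [2,3]

giving chain groups C_0 ≅ Z^3, C_1 ≅ Z^3.

Boundary ∂_1: C_1 → C_0 sends each edge [p,q] (with p < q) to q − p. For instance
  ∂[2,3] = [3] − [2].
As a 3×3 matrix over Z this has rank 2, with invariant factors (1,1).

Now H_k = ker ∂_k / im ∂_{k+1}, so:

  H_0: rank C_0 − rank ∂_1 = 3 − 2 = 1, and the invariant factors of ∂_1 are all 1, so H_0 ≅ Z.
  H_1: rank ker ∂_1 − rank ∂_2 = (3 − 2) − 0 = 1, and there is no ∂_2, so H_1 ≅ Z.

As a check, the Euler characteristic is 3 − 3 = 0, which agrees with 1 − 1 = 0.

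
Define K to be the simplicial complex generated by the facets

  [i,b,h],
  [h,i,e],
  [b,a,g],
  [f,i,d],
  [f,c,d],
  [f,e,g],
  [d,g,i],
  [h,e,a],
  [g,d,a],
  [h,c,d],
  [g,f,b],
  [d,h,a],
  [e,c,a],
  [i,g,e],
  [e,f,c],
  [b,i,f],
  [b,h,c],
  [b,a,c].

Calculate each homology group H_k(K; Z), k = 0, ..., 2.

Fix the vertex order a < b < c < d < e < f < g < h < i and write every simplex with vertices in increasing order. Then dim K = 2 and the simplices of K are:

  0-simplices (9): a, b, c, d, e, f, g, h, i
  1-simplices (27): ab, ac, ad, ae, ag, ah, bc, bf, bg, bh, bi, cd, ce, cf, ch, df, dg, dh, di, ef, eg, eh, ei, fg, fi, gi, hi
  2-simplices (18): abc, abg, ace, adg, adh, aeh, bch, bfg, bfi, bhi, cdf, cdh, cef, dfi, dgi, efg, egi, ehi

giving chain groups C_0 ≅ Z^9, C_1 ≅ Z^27, C_2 ≅ Z^18.

∂_1: C_1 → C_0 sends each edge [p,q] (with p < q) to q − p. For instance
  ∂fg = g − f.
As a 9×27 matrix over Z this has rank 8, with invariant factors (1,1,1,1,1,1,1,1).

∂_2: C_2 → C_1 sends each 2-simplex [p,q,r] to [q,r] − [p,r] + [p,q]. For instance
  ∂abc = bc − ac + ab,
  ∂cef = ef − cf + ce.
The 27×18 boundary matrix has rank 18 and Smith normal form diag(1,1,1,1,1,1,1,1,1,1,1,1,1,1,1,1,1,2).

From H_k ≅ ker(∂_k) / im(∂_{k+1}) we obtain:

  H_0: rank C_0 − rank ∂_1 = 9 − 8 = 1, and the invariant factors of ∂_1 are all 1, so H_0 = Z.
  H_1: rank ker ∂_1 − rank ∂_2 = (27 − 8) − 18 = 1, and ∂_2 has invariant factor 2 > 1, so H_1 = Z ⊕ Z/2.
  H_2: rank ker ∂_2 − rank ∂_3 = (18 − 18) − 0 = 0, and there is no ∂_3, so H_2 = 0.

As a check, the Euler characteristic is 9 − 27 + 18 = 0, which agrees with 1 − 1 + 0 = 0.

H_0 = Z,  H_1 = Z ⊕ Z/2,  H_2 = 0.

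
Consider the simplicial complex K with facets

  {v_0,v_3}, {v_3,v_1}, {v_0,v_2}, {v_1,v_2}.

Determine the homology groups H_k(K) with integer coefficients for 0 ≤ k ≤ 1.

We work with the vertex ordering v_0 < v_1 < v_2 < v_3. The simplices of K, each written with vertices in increasing order, are:

  0-simplices (4): [v_0], [v_1], [v_2], [v_3]
  1-simplices (4): [v_0,v_2], [v_0,v_3], [v_1,v_2], [v_1,v_3]

giving chain groups C_0 ≅ Z^4, C_1 ≅ Z^4.

Boundary ∂_1: C_1 → C_0 maps an edge to its endpoints' difference, ∂[p,q] = q − p. For instance
  ∂[v_0,v_2] = [v_2] − [v_0].
The resulting 4×4 matrix has rank 3, and its Smith normal form has invariant factors (1,1,1).

Computing H_k = (kernel of ∂_k) / (image of ∂_{k+1}):

  H_0: rank C_0 − rank ∂_1 = 4 − 3 = 1, and the invariant factors of ∂_1 are all 1, so H_0 = Z.
  H_1: rank ker ∂_1 − rank ∂_2 = (4 − 3) − 0 = 1, and there is no ∂_2, so H_1 = Z.

H_0 ≅ Z,  H_1 ≅ Z.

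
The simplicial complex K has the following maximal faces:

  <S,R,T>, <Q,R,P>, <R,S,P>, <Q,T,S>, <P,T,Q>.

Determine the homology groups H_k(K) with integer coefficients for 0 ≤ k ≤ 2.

H_0 ≅ Z,  H_1 ≅ Z,  H_2 = 0.

We work with the vertex ordering P < Q < R < S < T. The simplices of K, each written with vertices in increasing order, are:

  0-simplices (5): P, Q, R, S, T
  1-simplices (10): PQ, PR, PS, PT, QR, QS, QT, RS, RT, ST
  2-simplices (5): PQR, PQT, PRS, QST, RST

giving chain groups C_0 ≅ Z^5, C_1 ≅ Z^10, C_2 ≅ Z^5.

Boundary ∂_1: C_1 → C_0 is given by ∂[p,q] = [q] − [p].
As a 5×10 matrix over Z this has rank 4, with invariant factors (1,1,1,1).

∂_2: C_2 → C_1 acts by ∂[p,q,r] = [q,r] − [p,r] + [p,q]. For instance
  ∂RST = ST − RT + RS,
  ∂PQT = QT − PT + PQ.
The resulting 10×5 matrix has rank 5, and its Smith normal form has invariant factors (1,1,1,1,1).

Now H_k = ker ∂_k / im ∂_{k+1}, so:

  H_0: rank C_0 − rank ∂_1 = 5 − 4 = 1, and the invariant factors of ∂_1 are all 1, so H_0 ≅ Z.
  H_1: rank ker ∂_1 − rank ∂_2 = (10 − 4) − 5 = 1, and the invariant factors of ∂_2 are all 1, so H_1 ≅ Z.
  H_2: rank ker ∂_2 − rank ∂_3 = (5 − 5) − 0 = 0, and there is no ∂_3, so H_2 ≅ 0.

As a check, the Euler characteristic is 5 − 10 + 5 = 0, which agrees with 1 − 1 + 0 = 0.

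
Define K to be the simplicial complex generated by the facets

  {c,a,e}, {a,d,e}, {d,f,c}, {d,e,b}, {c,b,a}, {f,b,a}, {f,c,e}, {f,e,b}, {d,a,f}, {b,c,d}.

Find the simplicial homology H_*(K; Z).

Order the vertices as a < b < c < d < e < f. Listing each simplex with vertices in this order, K has dimension 2 with simplices:

  0-simplices (6): a, b, c, d, e, f
  1-simplices (15): ab, ac, ad, ae, af, bc, bd, be, bf, cd, ce, cf, de, df, ef
  2-simplices (10): abc, abf, ace, ade, adf, bcd, bde, bef, cdf, cef

giving chain groups C_0 ≅ Z^6, C_1 ≅ Z^15, C_2 ≅ Z^10.

The boundary map ∂_1: C_1 → C_0 is given by ∂[p,q] = [q] − [p]. For instance
  ∂af = f − a.
The 6×15 boundary matrix has rank 5 and Smith normal form diag(1,1,1,1,1).

Boundary ∂_2: C_2 → C_1 maps a triangle to the signed sum of its edges. For instance
  ∂ace = ce − ae + ac,
  ∂ade = de − ae + ad.
As a 15×10 matrix over Z this has rank 10, with invariant factors (1,1,1,1,1,1,1,1,1,2).

Computing H_k = (kernel of ∂_k) / (image of ∂_{k+1}):

  H_0: rank C_0 − rank ∂_1 = 6 − 5 = 1, and the invariant factors of ∂_1 are all 1, so H_0 = Z.
  H_1: rank ker ∂_1 − rank ∂_2 = (15 − 5) − 10 = 0, and ∂_2 has invariant factor 2 > 1, so H_1 = Z/2Z.
  H_2: rank ker ∂_2 − rank ∂_3 = (10 − 10) − 0 = 0, and there is no ∂_3, so H_2 = 0.

H_0 = Z,  H_1 = Z/2Z,  H_2 = 0.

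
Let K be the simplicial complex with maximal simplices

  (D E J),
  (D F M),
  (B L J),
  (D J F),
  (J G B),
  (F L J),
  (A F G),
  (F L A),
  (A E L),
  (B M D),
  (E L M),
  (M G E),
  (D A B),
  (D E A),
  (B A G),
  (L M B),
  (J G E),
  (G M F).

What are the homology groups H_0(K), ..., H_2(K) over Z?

Take the total order A < B < D < E < F < G < J < L < M on the vertex set. Then K (dimension 2) consists of the simplices:

  0-simplices (9): A, B, D, E, F, G, J, L, M
  1-simplices (27): AB, AD, AE, AF, AG, AL, BD, BG, BJ, BL, BM, DE, DF, DJ, DM, EG, EJ, EL, EM, FG, FJ, FL, FM, GJ, GM, JL, LM
  2-simplices (18): ABD, ABG, ADE, AEL, AFG, AFL, BDM, BGJ, BJL, BLM, DEJ, DFJ, DFM, EGJ, EGM, ELM, FGM, FJL

giving chain groups C_0 ≅ Z^9, C_1 ≅ Z^27, C_2 ≅ Z^18.

Boundary ∂_1: C_1 → C_0 sends each edge [p,q] (with p < q) to q − p.
The 9×27 boundary matrix has rank 8 and Smith normal form diag(1,1,1,1,1,1,1,1).

Boundary ∂_2: C_2 → C_1 sends each 2-simplex [p,q,r] to [q,r] − [p,r] + [p,q]. For instance
  ∂ABG = BG − AG + AB,
  ∂ELM = LM − EM + EL.
As a 27×18 matrix over Z this has rank 17, with invariant factors (1,1,1,1,1,1,1,1,1,1,1,1,1,1,1,1,1).

Now H_k = ker ∂_k / im ∂_{k+1}, so:

  H_0: rank C_0 − rank ∂_1 = 9 − 8 = 1, and the invariant factors of ∂_1 are all 1, so H_0 ≅ Z.
  H_1: rank ker ∂_1 − rank ∂_2 = (27 − 8) − 17 = 2, and the invariant factors of ∂_2 are all 1, so H_1 ≅ Z^2.
  H_2: rank ker ∂_2 − rank ∂_3 = (18 − 17) − 0 = 1, and there is no ∂_3, so H_2 ≅ Z.

As a check, the Euler characteristic is 9 − 27 + 18 = 0, which agrees with 1 − 2 + 1 = 0.

H_0 = Z,  H_1 = Z^2,  H_2 = Z.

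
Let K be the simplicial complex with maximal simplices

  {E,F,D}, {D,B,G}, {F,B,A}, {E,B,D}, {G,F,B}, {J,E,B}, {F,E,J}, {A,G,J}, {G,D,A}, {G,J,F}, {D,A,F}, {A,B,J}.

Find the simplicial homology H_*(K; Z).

H_0 = Z,  H_1 = Z/2,  H_2 = 0.

Fix the vertex order A < B < D < E < F < G < J and write every simplex with vertices in increasing order. Then dim K = 2 and the simplices of K are:

  0-simplices (7): A, B, D, E, F, G, J
  1-simplices (18): AB, AD, AF, AG, AJ, BD, BE, BF, BG, BJ, DE, DF, DG, EF, EJ, FG, FJ, GJ
  2-simplices (12): ABF, ABJ, ADF, ADG, AGJ, BDE, BDG, BEJ, BFG, DEF, EFJ, FGJ

giving chain groups C_0 ≅ Z^7, C_1 ≅ Z^18, C_2 ≅ Z^12.

∂_1: C_1 → C_0 is given by ∂[p,q] = [q] − [p].
This gives a 7×18 integer matrix of rank 6; reducing to Smith normal form yields diagonal entries (1,1,1,1,1,1).

∂_2: C_2 → C_1 acts by ∂[p,q,r] = [q,r] − [p,r] + [p,q]. For instance
  ∂BDE = DE − BE + BD,
  ∂ABF = BF − AF + AB.
The 18×12 boundary matrix has rank 12 and Smith normal form diag(1,1,1,1,1,1,1,1,1,1,1,2).

Now H_k = ker ∂_k / im ∂_{k+1}, so:

  H_0: rank C_0 − rank ∂_1 = 7 − 6 = 1, and the invariant factors of ∂_1 are all 1, so H_0 ≅ Z.
  H_1: rank ker ∂_1 − rank ∂_2 = (18 − 6) − 12 = 0, and ∂_2 has invariant factor 2 > 1, so H_1 ≅ Z/2.
  H_2: rank ker ∂_2 − rank ∂_3 = (12 − 12) − 0 = 0, and there is no ∂_3, so H_2 ≅ 0.

As a check, the Euler characteristic is 7 − 18 + 12 = 1, which agrees with 1 − 0 + 0 = 1.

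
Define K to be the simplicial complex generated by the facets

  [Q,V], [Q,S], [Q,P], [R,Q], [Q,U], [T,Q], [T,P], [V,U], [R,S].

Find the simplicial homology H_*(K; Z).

H_0 ≅ Z,  H_1 ≅ Z^3.

Fix the vertex order P < Q < R < S < T < U < V and write every simplex with vertices in increasing order. Then dim K = 1 and the simplices of K are:

  0-simplices (7): P, Q, R, S, T, U, V
  1-simplices (9): PQ, PT, QR, QS, QT, QU, QV, RS, UV

giving chain groups C_0 ≅ Z^7, C_1 ≅ Z^9.

The boundary map ∂_1: C_1 → C_0 maps an edge to its endpoints' difference, ∂[p,q] = q − p.
As a 7×9 matrix over Z this has rank 6, with invariant factors (1,1,1,1,1,1).

Reading off H_k = ker ∂_k / im ∂_{k+1}:

  H_0: rank C_0 − rank ∂_1 = 7 − 6 = 1, and the invariant factors of ∂_1 are all 1, so H_0 ≅ Z.
  H_1: rank ker ∂_1 − rank ∂_2 = (9 − 6) − 0 = 3, and there is no ∂_2, so H_1 ≅ Z^3.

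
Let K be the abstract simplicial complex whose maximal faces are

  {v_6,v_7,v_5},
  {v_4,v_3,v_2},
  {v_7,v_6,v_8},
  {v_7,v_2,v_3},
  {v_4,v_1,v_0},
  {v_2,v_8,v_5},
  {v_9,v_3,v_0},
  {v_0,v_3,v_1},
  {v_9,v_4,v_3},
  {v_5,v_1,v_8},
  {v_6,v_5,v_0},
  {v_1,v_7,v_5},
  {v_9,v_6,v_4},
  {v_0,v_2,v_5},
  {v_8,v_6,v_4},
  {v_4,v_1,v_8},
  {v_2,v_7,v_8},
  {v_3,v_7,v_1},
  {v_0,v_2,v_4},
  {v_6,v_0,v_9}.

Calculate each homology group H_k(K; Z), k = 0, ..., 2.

Order the vertices as v_0 < v_1 < v_2 < v_3 < v_4 < v_5 < v_6 < v_7 < v_8 < v_9. Listing each simplex with vertices in this order, K has dimension 2 with simplices:

  0-simplices (10): [v_0], [v_1], [v_2], [v_3], [v_4], [v_5], [v_6], [v_7], [v_8], [v_9]
  1-simplices (30): (30 of them)
  2-simplices (20): (20 of them)

giving chain groups C_0 ≅ Z^10, C_1 ≅ Z^30, C_2 ≅ Z^20.

Boundary ∂_1: C_1 → C_0 maps an edge to its endpoints' difference, ∂[p,q] = q − p. For instance
  ∂[v_7,v_8] = [v_8] − [v_7].
As a 10×30 matrix over Z this has rank 9, with invariant factors (1,1,1,1,1,1,1,1,1).

The boundary map ∂_2: C_2 → C_1 maps a triangle to the signed sum of its edges. For instance
  ∂[v_0,v_3,v_9] = [v_3,v_9] − [v_0,v_9] + [v_0,v_3],
  ∂[v_6,v_7,v_8] = [v_7,v_8] − [v_6,v_8] + [v_6,v_7].
As a 30×20 matrix over Z this has rank 20, with invariant factors (1,1,1,1,1,1,1,1,1,1,1,1,1,1,1,1,1,1,1,2).

Now H_k = ker ∂_k / im ∂_{k+1}, so:

  H_0: rank C_0 − rank ∂_1 = 10 − 9 = 1, and the invariant factors of ∂_1 are all 1, so H_0 ≅ Z.
  H_1: rank ker ∂_1 − rank ∂_2 = (30 − 9) − 20 = 1, and ∂_2 has invariant factor 2 > 1, so H_1 ≅ Z ⊕ Z/2Z.
  H_2: rank ker ∂_2 − rank ∂_3 = (20 − 20) − 0 = 0, and there is no ∂_3, so H_2 ≅ 0.

H_0 ≅ Z,  H_1 ≅ Z ⊕ Z/2Z,  H_2 = 0.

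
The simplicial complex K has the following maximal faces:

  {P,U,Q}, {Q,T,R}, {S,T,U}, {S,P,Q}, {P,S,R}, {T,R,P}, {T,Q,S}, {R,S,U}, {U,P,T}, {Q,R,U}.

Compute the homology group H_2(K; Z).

Fix the vertex order P < Q < R < S < T < U and write every simplex with vertices in increasing order. Then dim K = 2 and the simplices of K are:

  0-simplices (6): P, Q, R, S, T, U
  1-simplices (15): PQ, PR, PS, PT, PU, QR, QS, QT, QU, RS, RT, RU, ST, SU, TU
  2-simplices (10): PQS, PQU, PRS, PRT, PTU, QRT, QRU, QST, RSU, STU

Hence C_0 ≅ Z^6, C_1 ≅ Z^15, C_2 ≅ Z^10.

∂_1: C_1 → C_0 sends each edge [p,q] (with p < q) to q − p. For instance
  ∂QU = U − Q.
The 6×15 boundary matrix has rank 5 and Smith normal form diag(1,1,1,1,1).

The boundary map ∂_2: C_2 → C_1 maps a triangle to the signed sum of its edges. For instance
  ∂PRS = RS − PS + PR,
  ∂QST = ST − QT + QS.
The 15×10 boundary matrix has rank 10 and Smith normal form diag(1,1,1,1,1,1,1,1,1,2).

From H_k ≅ ker(∂_k) / im(∂_{k+1}) we obtain:

  H_2: rank ker ∂_2 − rank ∂_3 = (10 − 10) − 0 = 0, and there is no ∂_3, so H_2 = 0.

(K is a triangulation of the real projective plane RP^2.)

H_2 = 0.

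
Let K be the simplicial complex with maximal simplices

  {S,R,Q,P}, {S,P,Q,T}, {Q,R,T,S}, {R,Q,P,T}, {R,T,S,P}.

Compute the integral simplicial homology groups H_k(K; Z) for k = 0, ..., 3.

Take the total order P < Q < R < S < T on the vertex set. Then K (dimension 3) consists of the simplices:

  0-simplices (5): P, Q, R, S, T
  1-simplices (10): PQ, PR, PS, PT, QR, QS, QT, RS, RT, ST
  2-simplices (10): PQR, PQS, PQT, PRS, PRT, PST, QRS, QRT, QST, RST
  3-simplices (5): PQRS, PQRT, PQST, PRST, QRST

giving chain groups C_0 ≅ Z^5, C_1 ≅ Z^10, C_2 ≅ Z^10, C_3 ≅ Z^5.

∂_1: C_1 → C_0 sends each edge [p,q] (with p < q) to q − p.
As a 5×10 matrix over Z this has rank 4, with invariant factors (1,1,1,1).

The boundary map ∂_2: C_2 → C_1 acts by ∂[p,q,r] = [q,r] − [p,r] + [p,q]. For instance
  ∂PQS = QS − PS + PQ,
  ∂RST = ST − RT + RS.
The 10×10 boundary matrix has rank 6 and Smith normal form diag(1,1,1,1,1,1).

Boundary ∂_3: C_3 → C_2 sends each 3-simplex σ to the alternating sum Σ_i (−1)^i (σ with its i-th vertex removed). For instance
  ∂QRST = RST − QST + QRT − QRS,
  ∂PQRS = QRS − PRS + PQS − PQR.
The 10×5 boundary matrix has rank 4 and Smith normal form diag(1,1,1,1).

Reading off H_k = ker ∂_k / im ∂_{k+1}:

  H_0: rank C_0 − rank ∂_1 = 5 − 4 = 1, and the invariant factors of ∂_1 are all 1, so H_0 ≅ Z.
  H_1: rank ker ∂_1 − rank ∂_2 = (10 − 4) − 6 = 0, and the invariant factors of ∂_2 are all 1, so H_1 ≅ 0.
  H_2: rank ker ∂_2 − rank ∂_3 = (10 − 6) − 4 = 0, and the invariant factors of ∂_3 are all 1, so H_2 ≅ 0.
  H_3: rank ker ∂_3 − rank ∂_4 = (5 − 4) − 0 = 1, and there is no ∂_4, so H_3 ≅ Z.

As a check, the Euler characteristic is 5 − 10 + 10 − 5 = 0, which agrees with 1 − 0 + 0 − 1 = 0.
(K is a triangulation of the 3-sphere S^3.)

H_0 = Z,  H_1 = 0,  H_2 = 0,  H_3 = Z.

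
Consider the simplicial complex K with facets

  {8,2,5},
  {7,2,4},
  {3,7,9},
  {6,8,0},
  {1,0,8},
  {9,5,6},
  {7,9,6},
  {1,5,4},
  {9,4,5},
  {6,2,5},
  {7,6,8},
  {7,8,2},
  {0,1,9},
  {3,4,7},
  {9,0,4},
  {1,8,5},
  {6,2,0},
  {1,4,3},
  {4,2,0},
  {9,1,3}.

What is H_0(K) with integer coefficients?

Fix the vertex order 0 < 1 < 2 < 3 < 4 < 5 < 6 < 7 < 8 < 9 and write every simplex with vertices in increasing order. Then dim K = 2 and the simplices of K are:

  0-simplices (10): [0], [1], [2], [3], [4], [5], [6], [7], [8], [9]
  1-simplices (30): (30 of them)
  2-simplices (20): (20 of them)

giving chain groups C_0 ≅ Z^10, C_1 ≅ Z^30, C_2 ≅ Z^20.

Boundary ∂_1: C_1 → C_0 sends each edge [p,q] (with p < q) to q − p. For instance
  ∂[7,9] = [9] − [7].
This gives a 10×30 integer matrix of rank 9; reducing to Smith normal form yields diagonal entries (1,1,1,1,1,1,1,1,1).

The boundary map ∂_2: C_2 → C_1 sends each 2-simplex [p,q,r] to [q,r] − [p,r] + [p,q]. For instance
  ∂[0,1,8] = [1,8] − [0,8] + [0,1],
  ∂[6,7,9] = [7,9] − [6,9] + [6,7].
The resulting 30×20 matrix has rank 20, and its Smith normal form has invariant factors (1,1,1,1,1,1,1,1,1,1,1,1,1,1,1,1,1,1,1,2).

From H_k ≅ ker(∂_k) / im(∂_{k+1}) we obtain:

  H_0: rank C_0 − rank ∂_1 = 10 − 9 = 1, and the invariant factors of ∂_1 are all 1, so H_0 ≅ Z.

(K is a triangulation of the Klein bottle.)

H_0 = Z.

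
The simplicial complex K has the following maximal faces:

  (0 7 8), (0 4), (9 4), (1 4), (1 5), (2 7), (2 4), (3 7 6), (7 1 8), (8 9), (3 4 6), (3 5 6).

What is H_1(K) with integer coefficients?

Take the total order 0 < 1 < 2 < 3 < 4 < 5 < 6 < 7 < 8 < 9 on the vertex set. Then K (dimension 2) consists of the simplices:

  0-simplices (10): [0], [1], [2], [3], [4], [5], [6], [7], [8], [9]
  1-simplices (19): [0,4], [0,7], [0,8], [1,4], [1,5], [1,7], [1,8], [2,4], [2,7], [3,4], [3,5], [3,6], [3,7], [4,6], [4,9], [5,6], [6,7], [7,8], [8,9]
  2-simplices (5): [0,7,8], [1,7,8], [3,4,6], [3,5,6], [3,6,7]

Hence C_0 ≅ Z^10, C_1 ≅ Z^19, C_2 ≅ Z^5.

Boundary ∂_1: C_1 → C_0 maps an edge to its endpoints' difference, ∂[p,q] = q − p.
The 10×19 boundary matrix has rank 9 and Smith normal form diag(1,1,1,1,1,1,1,1,1).

Boundary ∂_2: C_2 → C_1 sends each 2-simplex [p,q,r] to [q,r] − [p,r] + [p,q]. For instance
  ∂[3,5,6] = [5,6] − [3,6] + [3,5],
  ∂[1,7,8] = [7,8] − [1,8] + [1,7].
The 19×5 boundary matrix has rank 5 and Smith normal form diag(1,1,1,1,1).

Now H_k = ker ∂_k / im ∂_{k+1}, so:

  H_1: rank ker ∂_1 − rank ∂_2 = (19 − 9) − 5 = 5, and the invariant factors of ∂_2 are all 1, so H_1 = Z^5.

H_1 = Z^5.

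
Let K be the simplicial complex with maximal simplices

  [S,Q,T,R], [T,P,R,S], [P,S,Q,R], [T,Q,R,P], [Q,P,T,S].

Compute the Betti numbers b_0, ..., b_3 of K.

b_0 = 1, b_1 = 0, b_2 = 0, b_3 = 1.

Take the total order P < Q < R < S < T on the vertex set. Then K (dimension 3) consists of the simplices:

  0-simplices (5): P, Q, R, S, T
  1-simplices (10): PQ, PR, PS, PT, QR, QS, QT, RS, RT, ST
  2-simplices (10): PQR, PQS, PQT, PRS, PRT, PST, QRS, QRT, QST, RST
  3-simplices (5): PQRS, PQRT, PQST, PRST, QRST

Hence C_0 ≅ Z^5, C_1 ≅ Z^10, C_2 ≅ Z^10, C_3 ≅ Z^5.

∂_1: C_1 → C_0 sends each edge [p,q] (with p < q) to q − p. For instance
  ∂RT = T − R.
The 5×10 boundary matrix has rank 4 and Smith normal form diag(1,1,1,1).

Boundary ∂_2: C_2 → C_1 maps a triangle to the signed sum of its edges. For instance
  ∂PQR = QR − PR + PQ,
  ∂PRS = RS − PS + PR.
As a 10×10 matrix over Z this has rank 6, with invariant factors (1,1,1,1,1,1).

∂_3: C_3 → C_2 sends each 3-simplex σ to the alternating sum Σ_i (−1)^i (σ with its i-th vertex removed). For instance
  ∂PQRS = QRS − PRS + PQS − PQR,
  ∂PQRT = QRT − PRT + PQT − PQR.
The 10×5 boundary matrix has rank 4 and Smith normal form diag(1,1,1,1).

Computing H_k = (kernel of ∂_k) / (image of ∂_{k+1}):

  H_0: rank C_0 − rank ∂_1 = 5 − 4 = 1, and the invariant factors of ∂_1 are all 1, so H_0 = Z.
  H_1: rank ker ∂_1 − rank ∂_2 = (10 − 4) − 6 = 0, and the invariant factors of ∂_2 are all 1, so H_1 = 0.
  H_2: rank ker ∂_2 − rank ∂_3 = (10 − 6) − 4 = 0, and the invariant factors of ∂_3 are all 1, so H_2 = 0.
  H_3: rank ker ∂_3 − rank ∂_4 = (5 − 4) − 0 = 1, and there is no ∂_4, so H_3 = Z.

As a check, the Euler characteristic is 5 − 10 + 10 − 5 = 0, which agrees with 1 − 0 + 0 − 1 = 0.

Hence the Betti numbers are b_0 = 1, b_1 = 0, b_2 = 0, b_3 = 1.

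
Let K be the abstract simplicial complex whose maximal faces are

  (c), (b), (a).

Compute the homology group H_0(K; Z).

H_0 = Z^3.

Order the vertices as a < b < c. Listing each simplex with vertices in this order, K has dimension 0 with simplices:

  0-simplices (3): a, b, c

so the chain groups are C_0 ≅ Z^3.

Reading off H_k = ker ∂_k / im ∂_{k+1}:

  H_0: rank C_0 − rank ∂_1 = 3 − 0 = 3, and there is no ∂_1, so H_0 ≅ Z^3.

(K is a triangulation of a set of 3 points.)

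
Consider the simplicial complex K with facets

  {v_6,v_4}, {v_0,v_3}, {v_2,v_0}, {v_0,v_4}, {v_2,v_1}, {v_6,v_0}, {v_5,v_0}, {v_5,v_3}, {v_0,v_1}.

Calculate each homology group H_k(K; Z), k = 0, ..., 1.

H_0 ≅ Z,  H_1 ≅ Z^3.

Take the total order v_0 < v_1 < v_2 < v_3 < v_4 < v_5 < v_6 on the vertex set. Then K (dimension 1) consists of the simplices:

  0-simplices (7): [v_0], [v_1], [v_2], [v_3], [v_4], [v_5], [v_6]
  1-simplices (9): [v_0,v_1], [v_0,v_2], [v_0,v_3], [v_0,v_4], [v_0,v_5], [v_0,v_6], [v_1,v_2], [v_3,v_5], [v_4,v_6]

Hence C_0 ≅ Z^7, C_1 ≅ Z^9.

∂_1: C_1 → C_0 maps an edge to its endpoints' difference, ∂[p,q] = q − p. For instance
  ∂[v_0,v_6] = [v_6] − [v_0].
The resulting 7×9 matrix has rank 6, and its Smith normal form has invariant factors (1,1,1,1,1,1).

From H_k ≅ ker(∂_k) / im(∂_{k+1}) we obtain:

  H_0: rank C_0 − rank ∂_1 = 7 − 6 = 1, and the invariant factors of ∂_1 are all 1, so H_0 = Z.
  H_1: rank ker ∂_1 − rank ∂_2 = (9 − 6) − 0 = 3, and there is no ∂_2, so H_1 = Z^3.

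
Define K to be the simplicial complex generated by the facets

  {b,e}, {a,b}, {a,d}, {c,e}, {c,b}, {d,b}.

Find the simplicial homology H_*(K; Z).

H_0 = Z,  H_1 = Z^2.

Fix the vertex order a < b < c < d < e and write every simplex with vertices in increasing order. Then dim K = 1 and the simplices of K are:

  0-simplices (5): a, b, c, d, e
  1-simplices (6): ab, ad, bc, bd, be, ce

giving chain groups C_0 ≅ Z^5, C_1 ≅ Z^6.

∂_1: C_1 → C_0 is given by ∂[p,q] = [q] − [p]. For instance
  ∂bc = c − b.
The 5×6 boundary matrix has rank 4 and Smith normal form diag(1,1,1,1).

From H_k ≅ ker(∂_k) / im(∂_{k+1}) we obtain:

  H_0: rank C_0 − rank ∂_1 = 5 − 4 = 1, and the invariant factors of ∂_1 are all 1, so H_0 ≅ Z.
  H_1: rank ker ∂_1 − rank ∂_2 = (6 − 4) − 0 = 2, and there is no ∂_2, so H_1 ≅ Z^2.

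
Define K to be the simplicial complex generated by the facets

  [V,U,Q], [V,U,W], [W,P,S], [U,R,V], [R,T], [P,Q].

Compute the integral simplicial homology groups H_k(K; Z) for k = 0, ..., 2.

K has 8 vertices, 12 edges, 4 triangles.
rank ∂_0 = 0, rank ∂_1 = 7 ⇒ b_0 = 8 − 0 − 7 = 1; all invariant factors of ∂_1 are 1 so no torsion. So H_0 = Z.
rank ∂_1 = 7, rank ∂_2 = 4 ⇒ b_1 = 12 − 7 − 4 = 1; all invariant factors of ∂_2 are 1 so no torsion. So H_1 = Z.
rank ∂_2 = 4, rank ∂_3 = 0 ⇒ b_2 = 4 − 4 − 0 = 0. So H_2 = 0.

H_0 ≅ Z,  H_1 ≅ Z,  H_2 = 0.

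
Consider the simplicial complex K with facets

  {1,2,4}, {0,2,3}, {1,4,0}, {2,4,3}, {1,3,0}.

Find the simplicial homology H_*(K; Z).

Order the vertices as 0 < 1 < 2 < 3 < 4. Listing each simplex with vertices in this order, K has dimension 2 with simplices:

  0-simplices (5): [0], [1], [2], [3], [4]
  1-simplices (10): [0,1], [0,2], [0,3], [0,4], [1,2], [1,3], [1,4], [2,3], [2,4], [3,4]
  2-simplices (5): [0,1,3], [0,1,4], [0,2,3], [1,2,4], [2,3,4]

giving chain groups C_0 ≅ Z^5, C_1 ≅ Z^10, C_2 ≅ Z^5.

Boundary ∂_1: C_1 → C_0 maps an edge to its endpoints' difference, ∂[p,q] = q − p. For instance
  ∂[3,4] = [4] − [3].
As a 5×10 matrix over Z this has rank 4, with invariant factors (1,1,1,1).

Boundary ∂_2: C_2 → C_1 maps a triangle to the signed sum of its edges. For instance
  ∂[0,1,3] = [1,3] − [0,3] + [0,1],
  ∂[2,3,4] = [3,4] − [2,4] + [2,3].
As a 10×5 matrix over Z this has rank 5, with invariant factors (1,1,1,1,1).

Now H_k = ker ∂_k / im ∂_{k+1}, so:

  H_0: rank C_0 − rank ∂_1 = 5 − 4 = 1, and the invariant factors of ∂_1 are all 1, so H_0 = Z.
  H_1: rank ker ∂_1 − rank ∂_2 = (10 − 4) − 5 = 1, and the invariant factors of ∂_2 are all 1, so H_1 = Z.
  H_2: rank ker ∂_2 − rank ∂_3 = (5 − 5) − 0 = 0, and there is no ∂_3, so H_2 = 0.

H_0 ≅ Z,  H_1 ≅ Z,  H_2 = 0.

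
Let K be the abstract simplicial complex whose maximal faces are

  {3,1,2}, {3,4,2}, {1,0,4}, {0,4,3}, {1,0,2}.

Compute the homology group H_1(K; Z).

H_1 = Z.

We work with the vertex ordering 0 < 1 < 2 < 3 < 4. The simplices of K, each written with vertices in increasing order, are:

  0-simplices (5): [0], [1], [2], [3], [4]
  1-simplices (10): [0,1], [0,2], [0,3], [0,4], [1,2], [1,3], [1,4], [2,3], [2,4], [3,4]
  2-simplices (5): [0,1,2], [0,1,4], [0,3,4], [1,2,3], [2,3,4]

so the chain groups are C_0 ≅ Z^5, C_1 ≅ Z^10, C_2 ≅ Z^5.

The boundary map ∂_1: C_1 → C_0 sends each edge [p,q] (with p < q) to q − p. For instance
  ∂[0,4] = [4] − [0].
This gives a 5×10 integer matrix of rank 4; reducing to Smith normal form yields diagonal entries (1,1,1,1).

∂_2: C_2 → C_1 sends each 2-simplex [p,q,r] to [q,r] − [p,r] + [p,q]. For instance
  ∂[1,2,3] = [2,3] − [1,3] + [1,2],
  ∂[2,3,4] = [3,4] − [2,4] + [2,3].
The resulting 10×5 matrix has rank 5, and its Smith normal form has invariant factors (1,1,1,1,1).

Reading off H_k = ker ∂_k / im ∂_{k+1}:

  H_1: rank ker ∂_1 − rank ∂_2 = (10 − 4) − 5 = 1, and the invariant factors of ∂_2 are all 1, so H_1 ≅ Z.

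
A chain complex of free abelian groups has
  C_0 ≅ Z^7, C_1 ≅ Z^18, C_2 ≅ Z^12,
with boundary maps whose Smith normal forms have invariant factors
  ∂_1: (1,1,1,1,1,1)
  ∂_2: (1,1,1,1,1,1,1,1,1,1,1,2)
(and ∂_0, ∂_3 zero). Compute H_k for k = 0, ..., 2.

H_0: b_0 = 7 − 0 − 6 = 1; torsion from ∂_1 factors > 1: none. So H_0 = Z.
H_1: b_1 = 18 − 6 − 12 = 0; torsion from ∂_2 factors > 1: [2]. So H_1 = Z/2Z.
H_2: b_2 = 12 − 12 − 0 = 0; torsion from ∂_3 factors > 1: none. So H_2 = 0.

H_0 = Z,  H_1 = Z/2Z,  H_2 = 0.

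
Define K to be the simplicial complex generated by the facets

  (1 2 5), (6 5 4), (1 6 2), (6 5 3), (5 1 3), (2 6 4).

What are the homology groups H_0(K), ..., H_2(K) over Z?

Fix the vertex order 1 < 2 < 3 < 4 < 5 < 6 and write every simplex with vertices in increasing order. Then dim K = 2 and the simplices of K are:

  0-simplices (6): [1], [2], [3], [4], [5], [6]
  1-simplices (12): [1,2], [1,3], [1,5], [1,6], [2,4], [2,5], [2,6], [3,5], [3,6], [4,5], [4,6], [5,6]
  2-simplices (6): [1,2,5], [1,2,6], [1,3,5], [2,4,6], [3,5,6], [4,5,6]

giving chain groups C_0 ≅ Z^6, C_1 ≅ Z^12, C_2 ≅ Z^6.

Boundary ∂_1: C_1 → C_0 sends each edge [p,q] (with p < q) to q − p.
The resulting 6×12 matrix has rank 5, and its Smith normal form has invariant factors (1,1,1,1,1).

∂_2: C_2 → C_1 maps a triangle to the signed sum of its edges. For instance
  ∂[2,4,6] = [4,6] − [2,6] + [2,4],
  ∂[4,5,6] = [5,6] − [4,6] + [4,5].
This gives a 12×6 integer matrix of rank 6; reducing to Smith normal form yields diagonal entries (1,1,1,1,1,1).

Computing H_k = (kernel of ∂_k) / (image of ∂_{k+1}):

  H_0: rank C_0 − rank ∂_1 = 6 − 5 = 1, and the invariant factors of ∂_1 are all 1, so H_0 ≅ Z.
  H_1: rank ker ∂_1 − rank ∂_2 = (12 − 5) − 6 = 1, and the invariant factors of ∂_2 are all 1, so H_1 ≅ Z.
  H_2: rank ker ∂_2 − rank ∂_3 = (6 − 6) − 0 = 0, and there is no ∂_3, so H_2 ≅ 0.

H_0 = Z,  H_1 = Z,  H_2 = 0.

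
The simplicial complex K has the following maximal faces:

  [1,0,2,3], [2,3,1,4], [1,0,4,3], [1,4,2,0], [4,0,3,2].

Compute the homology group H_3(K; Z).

K has 5 vertices, 10 edges, 10 triangles, 5 3-simplices.
rank ∂_3 = 4, rank ∂_4 = 0 ⇒ b_3 = 5 − 4 − 0 = 1. So H_3 = Z.

H_3 = Z.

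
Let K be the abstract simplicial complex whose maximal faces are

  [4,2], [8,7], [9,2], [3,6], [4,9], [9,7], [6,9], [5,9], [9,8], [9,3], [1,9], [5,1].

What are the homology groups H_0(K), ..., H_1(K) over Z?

H_0 = Z,  H_1 = Z^4.

Order the vertices as 1 < 2 < 3 < 4 < 5 < 6 < 7 < 8 < 9. Listing each simplex with vertices in this order, K has dimension 1 with simplices:

  0-simplices (9): [1], [2], [3], [4], [5], [6], [7], [8], [9]
  1-simplices (12): [1,5], [1,9], [2,4], [2,9], [3,6], [3,9], [4,9], [5,9], [6,9], [7,8], [7,9], [8,9]

Hence C_0 ≅ Z^9, C_1 ≅ Z^12.

Boundary ∂_1: C_1 → C_0 maps an edge to its endpoints' difference, ∂[p,q] = q − p. For instance
  ∂[4,9] = [9] − [4].
This gives a 9×12 integer matrix of rank 8; reducing to Smith normal form yields diagonal entries (1,1,1,1,1,1,1,1).

Now H_k = ker ∂_k / im ∂_{k+1}, so:

  H_0: rank C_0 − rank ∂_1 = 9 − 8 = 1, and the invariant factors of ∂_1 are all 1, so H_0 = Z.
  H_1: rank ker ∂_1 − rank ∂_2 = (12 − 8) − 0 = 4, and there is no ∂_2, so H_1 = Z^4.

As a check, the Euler characteristic is 9 − 12 = -3, which agrees with 1 − 4 = -3.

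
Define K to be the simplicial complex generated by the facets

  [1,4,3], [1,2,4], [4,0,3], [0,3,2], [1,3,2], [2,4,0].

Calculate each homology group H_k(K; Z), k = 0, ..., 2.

Order the vertices as 0 < 1 < 2 < 3 < 4. Listing each simplex with vertices in this order, K has dimension 2 with simplices:

  0-simplices (5): [0], [1], [2], [3], [4]
  1-simplices (9): [0,2], [0,3], [0,4], [1,2], [1,3], [1,4], [2,3], [2,4], [3,4]
  2-simplices (6): [0,2,3], [0,2,4], [0,3,4], [1,2,3], [1,2,4], [1,3,4]

so the chain groups are C_0 ≅ Z^5, C_1 ≅ Z^9, C_2 ≅ Z^6.

Boundary ∂_1: C_1 → C_0 maps an edge to its endpoints' difference, ∂[p,q] = q − p. For instance
  ∂[1,3] = [3] − [1].
The 5×9 boundary matrix has rank 4 and Smith normal form diag(1,1,1,1).

The boundary map ∂_2: C_2 → C_1 maps a triangle to the signed sum of its edges. For instance
  ∂[0,2,3] = [2,3] − [0,3] + [0,2],
  ∂[1,3,4] = [3,4] − [1,4] + [1,3].
The resulting 9×6 matrix has rank 5, and its Smith normal form has invariant factors (1,1,1,1,1).

Computing H_k = (kernel of ∂_k) / (image of ∂_{k+1}):

  H_0: rank C_0 − rank ∂_1 = 5 − 4 = 1, and the invariant factors of ∂_1 are all 1, so H_0 = Z.
  H_1: rank ker ∂_1 − rank ∂_2 = (9 − 4) − 5 = 0, and the invariant factors of ∂_2 are all 1, so H_1 = 0.
  H_2: rank ker ∂_2 − rank ∂_3 = (6 − 5) − 0 = 1, and there is no ∂_3, so H_2 = Z.

As a check, the Euler characteristic is 5 − 9 + 6 = 2, which agrees with 1 − 0 + 1 = 2.

H_0 ≅ Z,  H_1 = 0,  H_2 ≅ Z.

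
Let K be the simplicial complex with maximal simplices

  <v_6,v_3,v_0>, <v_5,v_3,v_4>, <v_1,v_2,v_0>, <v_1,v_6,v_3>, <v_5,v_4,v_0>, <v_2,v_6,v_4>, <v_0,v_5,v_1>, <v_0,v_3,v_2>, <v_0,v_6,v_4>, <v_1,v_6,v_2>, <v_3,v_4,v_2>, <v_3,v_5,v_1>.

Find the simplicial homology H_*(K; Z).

K has 7 vertices, 18 edges, 12 triangles.
rank ∂_0 = 0, rank ∂_1 = 6 ⇒ b_0 = 7 − 0 − 6 = 1; all invariant factors of ∂_1 are 1 so no torsion. So H_0 = Z.
rank ∂_1 = 6, rank ∂_2 = 12 ⇒ b_1 = 18 − 6 − 12 = 0; ∂_2 has invariant factor(s) [2] giving torsion. So H_1 = Z/2.
rank ∂_2 = 12, rank ∂_3 = 0 ⇒ b_2 = 12 − 12 − 0 = 0. So H_2 = 0.

H_0 = Z,  H_1 = Z/2,  H_2 = 0.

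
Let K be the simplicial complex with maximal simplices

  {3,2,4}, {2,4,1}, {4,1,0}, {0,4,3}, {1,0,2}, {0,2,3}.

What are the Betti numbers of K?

b_0 = 1, b_1 = 0, b_2 = 1.

Take the total order 0 < 1 < 2 < 3 < 4 on the vertex set. Then K (dimension 2) consists of the simplices:

  0-simplices (5): [0], [1], [2], [3], [4]
  1-simplices (9): [0,1], [0,2], [0,3], [0,4], [1,2], [1,4], [2,3], [2,4], [3,4]
  2-simplices (6): [0,1,2], [0,1,4], [0,2,3], [0,3,4], [1,2,4], [2,3,4]

so the chain groups are C_0 ≅ Z^5, C_1 ≅ Z^9, C_2 ≅ Z^6.

Boundary ∂_1: C_1 → C_0 maps an edge to its endpoints' difference, ∂[p,q] = q − p.
The 5×9 boundary matrix has rank 4 and Smith normal form diag(1,1,1,1).

Boundary ∂_2: C_2 → C_1 acts by ∂[p,q,r] = [q,r] − [p,r] + [p,q]. For instance
  ∂[0,1,4] = [1,4] − [0,4] + [0,1],
  ∂[0,3,4] = [3,4] − [0,4] + [0,3].
This gives a 9×6 integer matrix of rank 5; reducing to Smith normal form yields diagonal entries (1,1,1,1,1).

From H_k ≅ ker(∂_k) / im(∂_{k+1}) we obtain:

  H_0: rank C_0 − rank ∂_1 = 5 − 4 = 1, and the invariant factors of ∂_1 are all 1, so H_0 = Z.
  H_1: rank ker ∂_1 − rank ∂_2 = (9 − 4) − 5 = 0, and the invariant factors of ∂_2 are all 1, so H_1 = 0.
  H_2: rank ker ∂_2 − rank ∂_3 = (6 − 5) − 0 = 1, and there is no ∂_3, so H_2 = Z.

(K is a triangulation of the 2-sphere S^2.)

Hence the Betti numbers are b_0 = 1, b_1 = 0, b_2 = 1.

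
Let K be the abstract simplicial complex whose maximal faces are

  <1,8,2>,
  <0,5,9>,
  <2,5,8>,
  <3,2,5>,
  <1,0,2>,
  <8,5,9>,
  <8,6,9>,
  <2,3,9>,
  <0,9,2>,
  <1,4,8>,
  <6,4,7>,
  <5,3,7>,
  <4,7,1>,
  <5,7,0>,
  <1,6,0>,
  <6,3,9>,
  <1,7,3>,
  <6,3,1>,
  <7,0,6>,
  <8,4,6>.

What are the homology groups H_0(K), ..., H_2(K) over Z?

H_0 ≅ Z,  H_1 ≅ Z ⊕ Z/2,  H_2 = 0.

Take the total order 0 < 1 < 2 < 3 < 4 < 5 < 6 < 7 < 8 < 9 on the vertex set. Then K (dimension 2) consists of the simplices:

  0-simplices (10): [0], [1], [2], [3], [4], [5], [6], [7], [8], [9]
  1-simplices (30): (30 of them)
  2-simplices (20): (20 of them)

so the chain groups are C_0 ≅ Z^10, C_1 ≅ Z^30, C_2 ≅ Z^20.

Boundary ∂_1: C_1 → C_0 maps an edge to its endpoints' difference, ∂[p,q] = q − p. For instance
  ∂[4,8] = [8] − [4].
The resulting 10×30 matrix has rank 9, and its Smith normal form has invariant factors (1,1,1,1,1,1,1,1,1).

Boundary ∂_2: C_2 → C_1 acts by ∂[p,q,r] = [q,r] − [p,r] + [p,q]. For instance
  ∂[1,4,8] = [4,8] − [1,8] + [1,4],
  ∂[2,5,8] = [5,8] − [2,8] + [2,5].
The 30×20 boundary matrix has rank 20 and Smith normal form diag(1,1,1,1,1,1,1,1,1,1,1,1,1,1,1,1,1,1,1,2).

From H_k ≅ ker(∂_k) / im(∂_{k+1}) we obtain:

  H_0: rank C_0 − rank ∂_1 = 10 − 9 = 1, and the invariant factors of ∂_1 are all 1, so H_0 = Z.
  H_1: rank ker ∂_1 − rank ∂_2 = (30 − 9) − 20 = 1, and ∂_2 has invariant factor 2 > 1, so H_1 = Z ⊕ Z/2.
  H_2: rank ker ∂_2 − rank ∂_3 = (20 − 20) − 0 = 0, and there is no ∂_3, so H_2 = 0.

As a check, the Euler characteristic is 10 − 30 + 20 = 0, which agrees with 1 − 1 + 0 = 0.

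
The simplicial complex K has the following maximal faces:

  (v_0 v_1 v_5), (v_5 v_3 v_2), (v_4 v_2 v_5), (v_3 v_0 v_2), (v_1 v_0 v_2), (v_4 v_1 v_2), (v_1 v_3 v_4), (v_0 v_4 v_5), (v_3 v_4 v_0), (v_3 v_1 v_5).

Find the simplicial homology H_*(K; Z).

H_0 ≅ Z,  H_1 ≅ Z/2Z,  H_2 = 0.

We work with the vertex ordering v_0 < v_1 < v_2 < v_3 < v_4 < v_5. The simplices of K, each written with vertices in increasing order, are:

  0-simplices (6): [v_0], [v_1], [v_2], [v_3], [v_4], [v_5]
  1-simplices (15): (15 of them)
  2-simplices (10): [v_0,v_1,v_2], [v_0,v_1,v_5], [v_0,v_2,v_3], [v_0,v_3,v_4], [v_0,v_4,v_5], [v_1,v_2,v_4], [v_1,v_3,v_4], [v_1,v_3,v_5], [v_2,v_3,v_5], [v_2,v_4,v_5]

giving chain groups C_0 ≅ Z^6, C_1 ≅ Z^15, C_2 ≅ Z^10.

Boundary ∂_1: C_1 → C_0 is given by ∂[p,q] = [q] − [p]. For instance
  ∂[v_1,v_2] = [v_2] − [v_1].
As a 6×15 matrix over Z this has rank 5, with invariant factors (1,1,1,1,1).

The boundary map ∂_2: C_2 → C_1 sends each 2-simplex [p,q,r] to [q,r] − [p,r] + [p,q]. For instance
  ∂[v_0,v_4,v_5] = [v_4,v_5] − [v_0,v_5] + [v_0,v_4],
  ∂[v_2,v_4,v_5] = [v_4,v_5] − [v_2,v_5] + [v_2,v_4].
As a 15×10 matrix over Z this has rank 10, with invariant factors (1,1,1,1,1,1,1,1,1,2).

Reading off H_k = ker ∂_k / im ∂_{k+1}:

  H_0: rank C_0 − rank ∂_1 = 6 − 5 = 1, and the invariant factors of ∂_1 are all 1, so H_0 ≅ Z.
  H_1: rank ker ∂_1 − rank ∂_2 = (15 − 5) − 10 = 0, and ∂_2 has invariant factor 2 > 1, so H_1 ≅ Z/2Z.
  H_2: rank ker ∂_2 − rank ∂_3 = (10 − 10) − 0 = 0, and there is no ∂_3, so H_2 ≅ 0.

As a check, the Euler characteristic is 6 − 15 + 10 = 1, which agrees with 1 − 0 + 0 = 1.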